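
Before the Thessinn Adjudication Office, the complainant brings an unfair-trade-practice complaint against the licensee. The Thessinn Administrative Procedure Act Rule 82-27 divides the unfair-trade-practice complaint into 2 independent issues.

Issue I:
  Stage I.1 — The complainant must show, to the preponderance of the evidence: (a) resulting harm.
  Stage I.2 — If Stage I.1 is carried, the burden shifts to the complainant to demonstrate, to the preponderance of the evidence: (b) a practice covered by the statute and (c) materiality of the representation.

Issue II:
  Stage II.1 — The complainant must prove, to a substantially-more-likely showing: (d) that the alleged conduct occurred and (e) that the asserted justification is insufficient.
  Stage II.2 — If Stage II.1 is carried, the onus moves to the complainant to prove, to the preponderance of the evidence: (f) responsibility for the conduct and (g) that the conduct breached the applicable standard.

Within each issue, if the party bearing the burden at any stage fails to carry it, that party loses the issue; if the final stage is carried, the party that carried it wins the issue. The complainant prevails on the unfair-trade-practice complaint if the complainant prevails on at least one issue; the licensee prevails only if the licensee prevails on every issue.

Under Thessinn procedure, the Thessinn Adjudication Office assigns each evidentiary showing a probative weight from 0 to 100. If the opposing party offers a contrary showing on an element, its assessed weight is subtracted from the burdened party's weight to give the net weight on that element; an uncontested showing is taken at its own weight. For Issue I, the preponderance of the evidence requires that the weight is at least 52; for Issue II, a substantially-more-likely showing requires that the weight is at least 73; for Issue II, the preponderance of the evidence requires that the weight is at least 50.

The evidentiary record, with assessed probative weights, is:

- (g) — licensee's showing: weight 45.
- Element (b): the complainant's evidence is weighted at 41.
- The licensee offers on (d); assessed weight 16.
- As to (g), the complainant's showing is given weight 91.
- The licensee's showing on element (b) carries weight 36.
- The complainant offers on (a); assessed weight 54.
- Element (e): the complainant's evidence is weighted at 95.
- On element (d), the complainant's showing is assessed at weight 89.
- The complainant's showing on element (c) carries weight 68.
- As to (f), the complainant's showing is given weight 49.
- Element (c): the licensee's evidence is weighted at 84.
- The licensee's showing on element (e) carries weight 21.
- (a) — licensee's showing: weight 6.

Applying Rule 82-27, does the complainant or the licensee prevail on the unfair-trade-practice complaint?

— Issue I —
Stage I.1 — burden on complainant; standard: the preponderance of the evidence (weight is at least 52).
    (a): 54 − 6 = 48 < 52 [not met]
  Stage I.1 not carried; the complainant fails its burden.
The analysis ends at Stage I.1; the licensee prevails on this issue.
— Issue II —
At Stage II.1 the complainant must meet a substantially-more-likely showing (weight is at least 73): on (d) the weight is 89 less the opposing 16 gives net 73, ≥ 73, so (d) meets the standard; on (e) the weight is 95 less the opposing 21 gives net 74, ≥ 73, so (e) meets the standard.
  Stage II.1 is satisfied; the complainant continues to bear the burden.
At Stage II.2 the complainant must meet the preponderance of the evidence (weight is at least 50): on (f) the weight is 49, which does not reach 50, so (f) does not meet the standard; on (g) the weight is 91 less the opposing 45 gives net 46, < 50, so (g) does not meet the standard.
  The complainant does not carry Stage II.2.
The analysis ends at Stage II.2; the licensee prevails on this issue.
Per-issue: Issue I → licensee; Issue II → licensee. The complainant must prevail on at least one issue; overall, the licensee prevails.

licensee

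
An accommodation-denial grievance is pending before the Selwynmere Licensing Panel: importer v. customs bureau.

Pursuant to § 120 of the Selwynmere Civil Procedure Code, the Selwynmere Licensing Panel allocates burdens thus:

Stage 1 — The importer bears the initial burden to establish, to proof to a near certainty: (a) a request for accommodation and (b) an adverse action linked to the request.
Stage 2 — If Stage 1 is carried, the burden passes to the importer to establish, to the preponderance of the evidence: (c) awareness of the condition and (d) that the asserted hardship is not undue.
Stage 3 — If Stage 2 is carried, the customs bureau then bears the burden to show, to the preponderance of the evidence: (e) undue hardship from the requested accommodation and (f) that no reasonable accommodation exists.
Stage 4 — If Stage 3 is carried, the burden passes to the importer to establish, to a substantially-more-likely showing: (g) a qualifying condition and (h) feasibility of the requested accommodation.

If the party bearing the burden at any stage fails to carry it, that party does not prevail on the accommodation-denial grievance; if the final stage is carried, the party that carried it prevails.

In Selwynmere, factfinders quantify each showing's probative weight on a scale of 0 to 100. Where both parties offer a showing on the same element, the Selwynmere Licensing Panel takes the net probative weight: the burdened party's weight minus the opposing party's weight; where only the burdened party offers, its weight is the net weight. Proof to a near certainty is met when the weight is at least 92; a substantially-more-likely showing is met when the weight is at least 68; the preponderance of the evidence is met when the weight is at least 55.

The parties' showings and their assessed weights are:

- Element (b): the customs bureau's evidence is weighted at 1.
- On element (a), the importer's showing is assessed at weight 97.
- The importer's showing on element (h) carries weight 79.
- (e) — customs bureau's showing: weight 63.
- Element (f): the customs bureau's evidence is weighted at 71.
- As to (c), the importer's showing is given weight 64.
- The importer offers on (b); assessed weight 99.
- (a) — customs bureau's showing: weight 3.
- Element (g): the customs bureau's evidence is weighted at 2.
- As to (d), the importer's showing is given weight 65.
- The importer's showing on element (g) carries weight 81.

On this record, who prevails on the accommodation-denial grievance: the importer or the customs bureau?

Stage 1 — burden on importer; standard: proof to a near certainty (weight is at least 92).
    (a): 97 − 3 = 94 ≥ 92 [met]
    (b): 99 − 1 = 98 ≥ 92 [met]
  Stage 1 is satisfied; the importer continues to bear the burden.
Stage 2 — burden on importer; standard: the preponderance of the evidence (weight is at least 55).
    (c): 64 ≥ 55 [met]
    (d): 65 ≥ 55 [met]
  The importer carries Stage 2; the customs bureau now bears the burden.
Stage 3 — burden on customs bureau; standard: the preponderance of the evidence (weight is at least 55).
    (e): 63 ≥ 55 [met]
    (f): 71 ≥ 55 [met]
  Stage 3 is satisfied; the onus moves to the importer.
Stage 4 — burden on importer; standard: a substantially-more-likely showing (weight is at least 68).
    (g): 81 − 2 = 79 ≥ 68 [met]
    (h): 79 ≥ 68 [met]
  Stage 4 carried; the final stage is satisfied.
All stages carried — the importer prevails.

importer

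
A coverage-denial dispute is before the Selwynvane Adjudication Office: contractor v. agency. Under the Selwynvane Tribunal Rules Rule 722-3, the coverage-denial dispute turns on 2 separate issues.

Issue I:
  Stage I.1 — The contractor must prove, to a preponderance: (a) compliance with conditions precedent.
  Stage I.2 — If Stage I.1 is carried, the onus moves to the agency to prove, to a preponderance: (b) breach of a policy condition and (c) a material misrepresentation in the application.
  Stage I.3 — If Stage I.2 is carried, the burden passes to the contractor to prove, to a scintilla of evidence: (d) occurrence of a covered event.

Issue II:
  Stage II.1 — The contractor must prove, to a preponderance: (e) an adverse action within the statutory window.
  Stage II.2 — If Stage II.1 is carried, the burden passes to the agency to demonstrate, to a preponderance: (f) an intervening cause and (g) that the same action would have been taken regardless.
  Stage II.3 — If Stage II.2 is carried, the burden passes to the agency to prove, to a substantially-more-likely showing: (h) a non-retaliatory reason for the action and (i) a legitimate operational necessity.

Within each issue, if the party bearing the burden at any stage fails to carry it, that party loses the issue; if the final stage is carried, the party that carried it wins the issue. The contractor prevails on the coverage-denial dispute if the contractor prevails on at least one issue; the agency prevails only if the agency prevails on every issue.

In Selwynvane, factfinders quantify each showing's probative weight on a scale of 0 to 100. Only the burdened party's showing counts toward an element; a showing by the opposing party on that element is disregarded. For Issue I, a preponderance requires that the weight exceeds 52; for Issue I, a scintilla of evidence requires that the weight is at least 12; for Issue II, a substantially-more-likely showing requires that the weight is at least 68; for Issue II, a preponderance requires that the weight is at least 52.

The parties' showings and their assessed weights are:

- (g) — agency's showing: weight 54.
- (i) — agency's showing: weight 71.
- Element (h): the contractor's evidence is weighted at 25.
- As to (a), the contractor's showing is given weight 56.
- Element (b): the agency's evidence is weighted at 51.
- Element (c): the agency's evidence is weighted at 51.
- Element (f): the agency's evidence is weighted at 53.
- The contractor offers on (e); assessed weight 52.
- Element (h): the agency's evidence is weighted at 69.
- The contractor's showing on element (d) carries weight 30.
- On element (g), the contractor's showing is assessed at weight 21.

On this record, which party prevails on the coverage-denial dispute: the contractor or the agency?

— Issue I —
At Stage I.1 the contractor must meet a preponderance (weight exceeds 52): on (a) the weight is 56, > 52, so (a) meets the standard.
  The contractor carries Stage I.1; the agency now bears the burden.
At Stage I.2 the agency must meet a preponderance (weight exceeds 52): on (b) the weight is 51, which does not exceed 52, so (b) does not meet the standard; on (c) the weight is 51, which does not exceed 52, so (c) does not meet the standard.
  Stage I.2 not carried; the agency fails its burden.
The analysis ends at Stage I.2; the contractor prevails on this issue.
— Issue II —
Stage II.1 — burden on contractor; standard: a preponderance (weight is at least 52).
    (e): 52 ≥ 52 [met]
  The contractor carries Stage II.1; the agency now bears the burden.
Stage II.2 — burden on agency; standard: a preponderance (weight is at least 52).
    (f): 53 ≥ 52 [met]
    (g): 54 (contractor's 21 disregarded) ≥ 52 [met]
  All elements met. The agency retains the burden for Stage II.3.
Stage II.3 — burden on agency; standard: a substantially-more-likely showing (weight is at least 68).
    (h): 69 (contractor's 25 disregarded) ≥ 68 [met]
    (i): 71 ≥ 68 [met]
  All elements met at the final stage.
All stages carried — the agency prevails on this issue.
Per-issue: Issue I → contractor; Issue II → agency. The contractor must prevail on at least one issue; overall, the contractor prevails.

contractor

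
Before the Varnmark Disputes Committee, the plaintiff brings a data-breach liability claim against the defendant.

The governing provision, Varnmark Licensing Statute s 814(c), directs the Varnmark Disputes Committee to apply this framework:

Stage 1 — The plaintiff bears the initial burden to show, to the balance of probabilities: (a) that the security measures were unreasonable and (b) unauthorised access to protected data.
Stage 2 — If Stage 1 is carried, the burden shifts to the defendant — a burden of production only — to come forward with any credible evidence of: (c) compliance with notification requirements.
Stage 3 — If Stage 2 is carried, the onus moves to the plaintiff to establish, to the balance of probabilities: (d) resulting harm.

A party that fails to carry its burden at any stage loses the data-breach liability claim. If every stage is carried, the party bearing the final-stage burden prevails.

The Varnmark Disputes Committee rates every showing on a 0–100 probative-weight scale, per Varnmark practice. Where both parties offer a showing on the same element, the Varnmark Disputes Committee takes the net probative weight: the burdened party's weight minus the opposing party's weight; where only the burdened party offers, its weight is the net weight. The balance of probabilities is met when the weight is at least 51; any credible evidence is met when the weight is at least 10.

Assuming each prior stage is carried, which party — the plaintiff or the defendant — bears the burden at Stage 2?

defendant

Stage 2's rule assigns the burden to the defendant (to any credible evidence).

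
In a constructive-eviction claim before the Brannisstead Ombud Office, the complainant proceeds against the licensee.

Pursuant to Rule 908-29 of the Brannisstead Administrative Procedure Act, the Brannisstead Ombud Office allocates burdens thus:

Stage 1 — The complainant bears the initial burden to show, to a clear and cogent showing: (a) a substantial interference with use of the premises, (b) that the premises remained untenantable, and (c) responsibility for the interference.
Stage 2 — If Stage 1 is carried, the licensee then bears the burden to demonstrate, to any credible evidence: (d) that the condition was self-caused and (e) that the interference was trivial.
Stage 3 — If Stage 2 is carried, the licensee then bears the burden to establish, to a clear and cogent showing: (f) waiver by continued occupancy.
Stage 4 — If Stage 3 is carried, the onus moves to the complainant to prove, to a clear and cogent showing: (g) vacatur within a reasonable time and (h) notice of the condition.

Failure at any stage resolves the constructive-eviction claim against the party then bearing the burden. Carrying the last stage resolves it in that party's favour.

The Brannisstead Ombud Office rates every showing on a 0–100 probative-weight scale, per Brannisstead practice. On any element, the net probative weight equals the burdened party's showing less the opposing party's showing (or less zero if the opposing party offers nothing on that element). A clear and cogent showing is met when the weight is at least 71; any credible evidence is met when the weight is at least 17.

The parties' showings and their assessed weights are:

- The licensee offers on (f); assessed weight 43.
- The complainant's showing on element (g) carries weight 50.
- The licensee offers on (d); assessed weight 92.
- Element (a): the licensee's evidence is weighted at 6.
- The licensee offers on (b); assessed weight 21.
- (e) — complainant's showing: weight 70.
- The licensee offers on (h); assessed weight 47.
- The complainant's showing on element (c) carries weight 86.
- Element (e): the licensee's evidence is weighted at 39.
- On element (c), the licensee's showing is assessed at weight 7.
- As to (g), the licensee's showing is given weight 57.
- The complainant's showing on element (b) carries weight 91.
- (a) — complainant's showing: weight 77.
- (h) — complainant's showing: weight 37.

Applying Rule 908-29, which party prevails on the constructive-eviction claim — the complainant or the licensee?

Stage 1 — burden on complainant; standard: a clear and cogent showing (weight is at least 71).
    (a): 77 − 6 = 71 ≥ 71 [met]
    (b): 91 − 21 = 70 < 71 [not met]
    (c): 86 − 7 = 79 ≥ 71 [met]
  The complainant does not carry Stage 1.
The analysis ends at Stage 1; the licensee prevails.

licensee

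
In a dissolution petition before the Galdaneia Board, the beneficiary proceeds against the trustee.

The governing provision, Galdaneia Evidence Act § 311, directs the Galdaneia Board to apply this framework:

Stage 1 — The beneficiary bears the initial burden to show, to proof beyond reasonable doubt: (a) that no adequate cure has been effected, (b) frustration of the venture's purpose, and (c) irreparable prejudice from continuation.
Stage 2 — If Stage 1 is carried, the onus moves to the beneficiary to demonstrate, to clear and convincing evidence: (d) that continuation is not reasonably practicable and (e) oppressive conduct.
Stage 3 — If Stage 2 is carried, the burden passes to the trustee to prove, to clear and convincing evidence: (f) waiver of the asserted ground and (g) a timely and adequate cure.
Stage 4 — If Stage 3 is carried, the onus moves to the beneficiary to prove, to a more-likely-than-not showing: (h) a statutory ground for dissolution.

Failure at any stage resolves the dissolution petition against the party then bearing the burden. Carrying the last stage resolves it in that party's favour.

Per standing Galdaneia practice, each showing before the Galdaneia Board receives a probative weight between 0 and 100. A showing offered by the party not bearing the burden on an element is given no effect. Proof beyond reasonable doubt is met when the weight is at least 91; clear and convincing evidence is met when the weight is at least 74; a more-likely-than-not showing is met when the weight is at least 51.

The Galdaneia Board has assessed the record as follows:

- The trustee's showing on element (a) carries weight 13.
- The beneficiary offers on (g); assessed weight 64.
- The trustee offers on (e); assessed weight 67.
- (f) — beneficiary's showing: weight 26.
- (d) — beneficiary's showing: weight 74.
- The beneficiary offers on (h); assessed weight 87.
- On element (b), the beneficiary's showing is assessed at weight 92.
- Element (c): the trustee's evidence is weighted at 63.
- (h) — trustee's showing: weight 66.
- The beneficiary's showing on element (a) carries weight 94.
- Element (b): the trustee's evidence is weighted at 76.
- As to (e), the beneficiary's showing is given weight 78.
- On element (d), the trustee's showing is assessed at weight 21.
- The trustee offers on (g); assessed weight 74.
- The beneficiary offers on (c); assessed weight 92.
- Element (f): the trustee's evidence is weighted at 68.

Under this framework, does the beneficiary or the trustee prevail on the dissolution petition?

beneficiary

At Stage 1 the beneficiary must meet proof beyond reasonable doubt (weight is at least 91): on (a) the weight is 94 (the trustee's 13 is given no effect), which does reach 91, so (a) meets the standard; on (b) the weight is 92 (the trustee's 76 is given no effect), ≥ 91, so (b) meets the standard; on (c) the weight is 92 (the trustee's 63 is given no effect), ≥ 91, so (c) meets the standard.
  Stage 1 carried; the burden remains with the beneficiary.
At Stage 2 the beneficiary must meet clear and convincing evidence (weight is at least 74): on (d) the weight is 74 (the trustee's 21 is given no effect), ≥ 74, so (d) meets the standard; on (e) the weight is 78 (the trustee's 67 is given no effect), ≥ 74, so (e) meets the standard.
  The beneficiary carries Stage 2; the trustee now bears the burden.
At Stage 3 the trustee must meet clear and convincing evidence (weight is at least 74): on (f) the weight is 68 (the beneficiary's 26 is given no effect), which does not reach 74, so (f) does not meet the standard; on (g) the weight is 74 (the beneficiary's 64 is given no effect), ≥ 74, so (g) meets the standard.
  Stage 3 not carried; the trustee fails its burden.
So the beneficiary prevails.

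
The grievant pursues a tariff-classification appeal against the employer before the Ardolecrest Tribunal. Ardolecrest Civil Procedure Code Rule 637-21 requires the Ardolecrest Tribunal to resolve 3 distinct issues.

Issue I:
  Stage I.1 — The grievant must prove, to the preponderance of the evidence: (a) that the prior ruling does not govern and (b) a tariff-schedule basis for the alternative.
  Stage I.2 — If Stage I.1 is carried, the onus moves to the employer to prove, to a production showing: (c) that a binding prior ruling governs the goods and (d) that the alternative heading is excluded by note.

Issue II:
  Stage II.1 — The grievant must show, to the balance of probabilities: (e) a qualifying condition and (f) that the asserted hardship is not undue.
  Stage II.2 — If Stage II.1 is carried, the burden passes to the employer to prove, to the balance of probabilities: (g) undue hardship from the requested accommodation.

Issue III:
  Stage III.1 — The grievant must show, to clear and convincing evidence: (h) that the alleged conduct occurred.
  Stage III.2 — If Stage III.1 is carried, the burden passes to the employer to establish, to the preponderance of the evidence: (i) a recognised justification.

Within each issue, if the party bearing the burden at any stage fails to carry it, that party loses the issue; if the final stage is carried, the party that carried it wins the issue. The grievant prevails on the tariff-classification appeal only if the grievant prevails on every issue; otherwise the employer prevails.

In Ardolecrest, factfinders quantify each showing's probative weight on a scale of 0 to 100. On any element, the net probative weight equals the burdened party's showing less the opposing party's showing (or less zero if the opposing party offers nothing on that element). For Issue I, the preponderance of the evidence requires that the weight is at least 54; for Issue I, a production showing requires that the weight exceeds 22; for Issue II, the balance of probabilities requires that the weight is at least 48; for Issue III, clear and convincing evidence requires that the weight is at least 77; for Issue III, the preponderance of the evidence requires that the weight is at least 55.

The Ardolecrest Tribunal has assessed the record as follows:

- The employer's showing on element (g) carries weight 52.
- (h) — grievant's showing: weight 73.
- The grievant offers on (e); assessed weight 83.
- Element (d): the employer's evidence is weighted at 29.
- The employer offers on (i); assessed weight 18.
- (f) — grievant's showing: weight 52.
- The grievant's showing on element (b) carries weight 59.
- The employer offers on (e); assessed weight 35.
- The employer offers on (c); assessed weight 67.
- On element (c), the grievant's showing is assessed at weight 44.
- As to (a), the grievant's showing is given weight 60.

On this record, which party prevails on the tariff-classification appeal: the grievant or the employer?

employer

— Issue I —
Stage I.1 — burden on grievant; standard: the preponderance of the evidence (weight is at least 54).
    (a): 60 ≥ 54 [met]
    (b): 59 ≥ 54 [met]
  The grievant carries Stage I.1; the employer now bears the burden.
Stage I.2 — burden on employer; standard: a production showing (weight exceeds 22).
    (c): 67 − 44 = 23 > 22 [met]
    (d): 29 > 22 [met]
  Stage I.2 carried; the final stage is satisfied.
Every stage carried; the employer prevails on this issue.
— Issue II —
At Stage II.1 the grievant must meet the balance of probabilities (weight is at least 48): on (e) the weight is 83 less the opposing 35 gives net 48, which does reach 48, so (e) meets the standard; on (f) the weight is 52, ≥ 48, so (f) meets the standard.
  The grievant carries Stage II.1; the employer now bears the burden.
At Stage II.2 the employer must meet the balance of probabilities (weight is at least 48): on (g) the weight is 52, which does reach 48, so (g) meets the standard.
  All elements met at the final stage.
Every stage carried; the employer prevails on this issue.
— Issue III —
At Stage III.1 the grievant must meet clear and convincing evidence (weight is at least 77): on (h) the weight is 73, which does not reach 77, so (h) does not meet the standard.
  Stage III.1 not carried; the grievant fails its burden.
The analysis ends at Stage III.1; the employer prevails on this issue.
Per-issue: Issue I → employer; Issue II → employer; Issue III → employer. The grievant must prevail on every issue; overall, the employer prevails.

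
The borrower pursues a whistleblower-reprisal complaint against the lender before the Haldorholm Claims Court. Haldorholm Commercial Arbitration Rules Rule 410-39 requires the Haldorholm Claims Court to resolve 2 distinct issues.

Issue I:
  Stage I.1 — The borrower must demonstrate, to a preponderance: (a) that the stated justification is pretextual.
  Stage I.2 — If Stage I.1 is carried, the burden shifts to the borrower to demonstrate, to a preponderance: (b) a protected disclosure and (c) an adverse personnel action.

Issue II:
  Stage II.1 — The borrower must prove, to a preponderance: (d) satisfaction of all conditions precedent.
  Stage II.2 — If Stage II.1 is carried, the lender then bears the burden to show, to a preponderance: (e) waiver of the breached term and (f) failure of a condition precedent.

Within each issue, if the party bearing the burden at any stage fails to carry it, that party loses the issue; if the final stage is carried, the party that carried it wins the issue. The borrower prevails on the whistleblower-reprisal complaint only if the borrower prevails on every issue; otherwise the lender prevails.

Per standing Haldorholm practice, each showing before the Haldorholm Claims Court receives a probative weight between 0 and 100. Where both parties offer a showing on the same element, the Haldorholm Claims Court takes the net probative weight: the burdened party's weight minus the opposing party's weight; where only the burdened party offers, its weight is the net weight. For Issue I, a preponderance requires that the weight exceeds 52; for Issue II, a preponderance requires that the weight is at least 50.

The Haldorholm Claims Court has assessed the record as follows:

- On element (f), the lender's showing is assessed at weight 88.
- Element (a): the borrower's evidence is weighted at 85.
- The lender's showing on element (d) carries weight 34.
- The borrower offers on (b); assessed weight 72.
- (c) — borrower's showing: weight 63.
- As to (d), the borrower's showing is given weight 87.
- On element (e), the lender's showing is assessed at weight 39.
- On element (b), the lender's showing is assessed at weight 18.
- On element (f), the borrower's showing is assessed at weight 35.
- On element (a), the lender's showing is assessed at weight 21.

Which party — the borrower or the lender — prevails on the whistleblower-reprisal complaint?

borrower

— Issue I —
Stage I.1 (borrower, a preponderance, weight exceeds 52): (a) net 85−21=64 > 52 — meets.
  All elements met. The borrower retains the burden for Stage I.2.
Stage I.2 (borrower, a preponderance, weight exceeds 52): (b) net 72−18=54 > 52 — meets; (c) 63 > 52 — meets.
  The borrower carries the last stage.
Every stage carried; the borrower prevails on this issue.
— Issue II —
At Stage II.1 the borrower must meet a preponderance (weight is at least 50): on (d) the weight is 87 less the opposing 34 gives net 53, ≥ 50, so (d) meets the standard.
  All elements met. The burden passes to the lender.
At Stage II.2 the lender must meet a preponderance (weight is at least 50): on (e) the weight is 39, which does not reach 50, so (e) does not meet the standard; on (f) the weight is 88 less the opposing 35 gives net 53, ≥ 50, so (f) meets the standard.
  Not every element is met, so the lender fails to carry Stage II.2.
The borrower prevails on this issue.
Per-issue: Issue I → borrower; Issue II → borrower. The borrower must prevail on every issue; overall, the borrower prevails.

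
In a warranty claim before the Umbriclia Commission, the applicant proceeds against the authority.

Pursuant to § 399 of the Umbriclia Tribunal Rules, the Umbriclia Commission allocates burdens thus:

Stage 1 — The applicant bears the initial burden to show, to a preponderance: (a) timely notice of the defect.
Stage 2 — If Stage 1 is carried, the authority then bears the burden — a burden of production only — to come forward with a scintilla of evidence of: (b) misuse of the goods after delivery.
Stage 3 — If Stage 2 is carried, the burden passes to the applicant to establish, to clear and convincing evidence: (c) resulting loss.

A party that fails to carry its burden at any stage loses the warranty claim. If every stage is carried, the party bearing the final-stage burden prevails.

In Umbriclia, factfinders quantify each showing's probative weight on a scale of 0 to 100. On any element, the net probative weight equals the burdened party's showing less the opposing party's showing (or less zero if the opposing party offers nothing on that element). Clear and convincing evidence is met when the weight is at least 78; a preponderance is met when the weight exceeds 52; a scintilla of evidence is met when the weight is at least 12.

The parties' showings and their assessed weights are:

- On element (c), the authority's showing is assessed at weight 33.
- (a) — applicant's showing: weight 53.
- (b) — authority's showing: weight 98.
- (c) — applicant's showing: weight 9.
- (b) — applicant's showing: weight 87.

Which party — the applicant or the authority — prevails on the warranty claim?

Stage 1 — burden on applicant; standard: a preponderance (weight exceeds 52).
    (a): 53 > 52 [met]
  Stage 1 is satisfied; the onus moves to the authority.
Stage 2 — burden on authority; standard: a scintilla of evidence (weight is at least 12).
    (b): 98 − 87 = 11 < 12 [not met]
  Stage 2 not carried; the authority fails its burden.
So the applicant prevails.

applicant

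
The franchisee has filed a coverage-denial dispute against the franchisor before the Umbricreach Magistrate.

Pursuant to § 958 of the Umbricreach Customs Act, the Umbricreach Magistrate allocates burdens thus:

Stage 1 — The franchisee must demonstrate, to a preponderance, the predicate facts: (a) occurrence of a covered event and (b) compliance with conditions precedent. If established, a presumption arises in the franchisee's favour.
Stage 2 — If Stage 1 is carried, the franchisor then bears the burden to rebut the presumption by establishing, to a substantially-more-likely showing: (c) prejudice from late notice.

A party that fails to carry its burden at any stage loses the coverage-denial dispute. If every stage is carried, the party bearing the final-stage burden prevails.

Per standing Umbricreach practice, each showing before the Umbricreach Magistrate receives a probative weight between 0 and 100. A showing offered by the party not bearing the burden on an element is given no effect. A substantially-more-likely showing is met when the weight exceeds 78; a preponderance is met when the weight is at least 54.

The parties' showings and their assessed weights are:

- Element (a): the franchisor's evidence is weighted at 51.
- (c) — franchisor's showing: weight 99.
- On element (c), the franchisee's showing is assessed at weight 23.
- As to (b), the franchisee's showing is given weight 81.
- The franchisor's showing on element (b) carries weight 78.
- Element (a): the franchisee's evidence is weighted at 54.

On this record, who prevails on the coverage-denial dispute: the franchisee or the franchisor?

Stage 1 — burden on franchisee; standard: a preponderance (weight is at least 54).
    (a): 54 (franchisor's 51 disregarded) ≥ 54 [met]
    (b): 81 (franchisor's 78 disregarded) ≥ 54 [met]
  Stage 1 carried; the burden shifts to the franchisor.
Stage 2 — burden on franchisor; standard: a substantially-more-likely showing (weight exceeds 78).
    (c): 99 (franchisee's 23 disregarded) > 78 [met]
  All elements met at the final stage.
All stages carried — the franchisor prevails.

franchisor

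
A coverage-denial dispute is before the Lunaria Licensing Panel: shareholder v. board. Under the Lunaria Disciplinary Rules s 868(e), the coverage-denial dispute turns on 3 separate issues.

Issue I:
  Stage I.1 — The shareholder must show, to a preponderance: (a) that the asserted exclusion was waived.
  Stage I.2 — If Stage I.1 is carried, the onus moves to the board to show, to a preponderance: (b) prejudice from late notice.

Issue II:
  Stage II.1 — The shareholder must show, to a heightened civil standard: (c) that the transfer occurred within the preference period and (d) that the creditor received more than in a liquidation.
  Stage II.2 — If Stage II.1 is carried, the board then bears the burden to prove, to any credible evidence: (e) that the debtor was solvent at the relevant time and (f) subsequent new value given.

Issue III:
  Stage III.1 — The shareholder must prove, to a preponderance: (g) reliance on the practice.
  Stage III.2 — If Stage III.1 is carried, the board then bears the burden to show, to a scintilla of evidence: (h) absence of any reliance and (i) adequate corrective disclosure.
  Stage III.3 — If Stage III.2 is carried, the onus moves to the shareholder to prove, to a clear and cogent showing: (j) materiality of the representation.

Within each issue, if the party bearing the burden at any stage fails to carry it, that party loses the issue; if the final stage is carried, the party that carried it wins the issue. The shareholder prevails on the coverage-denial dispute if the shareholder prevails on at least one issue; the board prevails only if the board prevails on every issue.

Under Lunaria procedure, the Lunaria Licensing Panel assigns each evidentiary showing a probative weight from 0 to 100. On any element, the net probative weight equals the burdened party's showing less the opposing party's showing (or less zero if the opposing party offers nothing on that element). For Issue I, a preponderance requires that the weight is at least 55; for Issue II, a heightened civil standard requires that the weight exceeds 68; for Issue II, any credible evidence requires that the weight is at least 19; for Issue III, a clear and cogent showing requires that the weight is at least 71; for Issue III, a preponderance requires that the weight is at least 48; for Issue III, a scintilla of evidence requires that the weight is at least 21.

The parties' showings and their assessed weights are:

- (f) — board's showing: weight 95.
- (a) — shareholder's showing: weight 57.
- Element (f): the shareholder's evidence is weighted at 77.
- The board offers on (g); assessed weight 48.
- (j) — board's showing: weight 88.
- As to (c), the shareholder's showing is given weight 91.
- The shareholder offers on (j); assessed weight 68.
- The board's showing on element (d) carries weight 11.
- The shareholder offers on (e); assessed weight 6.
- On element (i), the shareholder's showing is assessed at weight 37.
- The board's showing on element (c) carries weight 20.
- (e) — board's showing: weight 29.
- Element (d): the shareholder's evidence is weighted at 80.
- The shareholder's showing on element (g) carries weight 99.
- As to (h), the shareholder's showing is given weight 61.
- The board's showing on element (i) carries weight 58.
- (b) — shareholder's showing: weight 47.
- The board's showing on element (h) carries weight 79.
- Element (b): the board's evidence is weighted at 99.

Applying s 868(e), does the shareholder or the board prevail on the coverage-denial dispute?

shareholder

— Issue I —
Stage I.1 (shareholder, a preponderance, weight is at least 55): (a) 57 ≥ 55 — meets.
  Stage I.1 is satisfied; the onus moves to the board.
Stage I.2 (board, a preponderance, weight is at least 55): (b) net 99−47=52 < 55 — fails.
  Stage I.2 not carried; the board fails its burden.
So the shareholder prevails on this issue.
— Issue II —
At Stage II.1 the shareholder must meet a heightened civil standard (weight exceeds 68): on (c) the weight is 91 less the opposing 20 gives net 71, > 68, so (c) meets the standard; on (d) the weight is 80 less the opposing 11 gives net 69, which does exceed 68, so (d) meets the standard.
  Stage II.1 carried; the burden shifts to the board.
At Stage II.2 the board must meet any credible evidence (weight is at least 19): on (e) the weight is 29 less the opposing 6 gives net 23, which does reach 19, so (e) meets the standard; on (f) the weight is 95 less the opposing 77 gives net 18, < 19, so (f) does not meet the standard.
  Stage II.2 not carried; the board fails its burden.
So the shareholder prevails on this issue.
— Issue III —
Stage III.1 (shareholder, a preponderance, weight is at least 48): (g) net 99−48=51 ≥ 48 — meets.
  The shareholder carries Stage III.1; the board now bears the burden.
Stage III.2 (board, a scintilla of evidence, weight is at least 21): (h) net 79−61=18 < 21 — fails; (i) net 58−37=21 ≥ 21 — meets.
  The board does not carry Stage III.2.
The analysis ends at Stage III.2; the shareholder prevails on this issue.
Per-issue: Issue I → shareholder; Issue II → shareholder; Issue III → shareholder. The shareholder must prevail on at least one issue; overall, the shareholder prevails.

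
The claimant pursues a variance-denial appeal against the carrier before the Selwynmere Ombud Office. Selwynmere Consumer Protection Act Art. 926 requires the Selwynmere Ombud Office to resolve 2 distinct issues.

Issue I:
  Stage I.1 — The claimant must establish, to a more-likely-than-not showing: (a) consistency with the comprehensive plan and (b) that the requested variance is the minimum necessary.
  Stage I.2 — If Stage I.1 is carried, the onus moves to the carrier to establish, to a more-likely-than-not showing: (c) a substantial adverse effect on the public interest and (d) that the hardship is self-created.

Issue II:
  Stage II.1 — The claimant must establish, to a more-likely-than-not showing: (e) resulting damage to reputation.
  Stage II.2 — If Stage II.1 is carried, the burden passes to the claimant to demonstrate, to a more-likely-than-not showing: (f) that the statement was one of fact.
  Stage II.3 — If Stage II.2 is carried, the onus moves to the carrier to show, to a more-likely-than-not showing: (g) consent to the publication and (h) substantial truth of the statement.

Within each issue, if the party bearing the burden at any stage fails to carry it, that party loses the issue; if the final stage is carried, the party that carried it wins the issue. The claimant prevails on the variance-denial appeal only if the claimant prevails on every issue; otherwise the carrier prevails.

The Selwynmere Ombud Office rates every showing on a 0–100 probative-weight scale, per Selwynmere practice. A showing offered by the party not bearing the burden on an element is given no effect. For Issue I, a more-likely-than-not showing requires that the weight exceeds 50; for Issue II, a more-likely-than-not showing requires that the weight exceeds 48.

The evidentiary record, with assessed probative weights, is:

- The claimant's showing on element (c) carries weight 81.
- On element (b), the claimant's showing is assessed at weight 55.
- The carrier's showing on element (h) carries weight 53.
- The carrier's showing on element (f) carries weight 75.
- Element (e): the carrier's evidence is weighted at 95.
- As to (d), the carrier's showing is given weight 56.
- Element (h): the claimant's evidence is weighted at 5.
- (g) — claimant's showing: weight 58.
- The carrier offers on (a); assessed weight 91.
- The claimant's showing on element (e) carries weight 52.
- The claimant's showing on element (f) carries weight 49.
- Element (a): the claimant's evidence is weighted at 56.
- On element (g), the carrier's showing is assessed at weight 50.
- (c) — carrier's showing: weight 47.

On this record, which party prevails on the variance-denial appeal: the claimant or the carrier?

carrier

— Issue I —
At Stage I.1 the claimant must meet a more-likely-than-not showing (weight exceeds 50): on (a) the weight is 56 (the carrier's 91 is given no effect), > 50, so (a) meets the standard; on (b) the weight is 55, which does exceed 50, so (b) meets the standard.
  Stage I.1 is satisfied; the onus moves to the carrier.
At Stage I.2 the carrier must meet a more-likely-than-not showing (weight exceeds 50): on (c) the weight is 47 (the claimant's 81 is given no effect), ≤ 50, so (c) does not meet the standard; on (d) the weight is 56, which does exceed 50, so (d) meets the standard.
  Not every element is met, so the carrier fails to carry Stage I.2.
The analysis ends at Stage I.2; the claimant prevails on this issue.
— Issue II —
Stage II.1 (claimant, a more-likely-than-not showing, weight exceeds 48): (e) 52 (carrier's 95 disregarded) > 48 — meets.
  Stage II.1 carried; the burden remains with the claimant.
Stage II.2 (claimant, a more-likely-than-not showing, weight exceeds 48): (f) 49 (carrier's 75 disregarded) > 48 — meets.
  Stage II.2 carried; the burden shifts to the carrier.
Stage II.3 (carrier, a more-likely-than-not showing, weight exceeds 48): (g) 50 (claimant's 58 disregarded) > 48 — meets; (h) 53 (claimant's 5 disregarded) > 48 — meets.
  The carrier carries the last stage.
All stages carried — the carrier prevails on this issue.
Per-issue: Issue I → claimant; Issue II → carrier. The claimant must prevail on every issue; overall, the carrier prevails.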